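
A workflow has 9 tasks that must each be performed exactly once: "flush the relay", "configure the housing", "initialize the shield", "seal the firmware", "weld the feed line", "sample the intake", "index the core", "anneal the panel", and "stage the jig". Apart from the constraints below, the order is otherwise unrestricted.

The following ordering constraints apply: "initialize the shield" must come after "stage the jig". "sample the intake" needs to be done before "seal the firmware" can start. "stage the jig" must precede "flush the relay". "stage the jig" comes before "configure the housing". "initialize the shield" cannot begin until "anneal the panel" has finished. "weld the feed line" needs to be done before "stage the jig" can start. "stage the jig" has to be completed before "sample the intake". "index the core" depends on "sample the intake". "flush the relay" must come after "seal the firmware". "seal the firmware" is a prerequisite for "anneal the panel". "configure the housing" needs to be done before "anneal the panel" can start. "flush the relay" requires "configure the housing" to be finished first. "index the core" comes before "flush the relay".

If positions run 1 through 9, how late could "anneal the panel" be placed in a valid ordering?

The only task forced after "anneal the panel" (directly or by a chain) is "initialize the shield".
So at least 1 task follows "anneal the panel", putting "anneal the panel" no later than position 8. That position is achievable by scheduling everything else first.

8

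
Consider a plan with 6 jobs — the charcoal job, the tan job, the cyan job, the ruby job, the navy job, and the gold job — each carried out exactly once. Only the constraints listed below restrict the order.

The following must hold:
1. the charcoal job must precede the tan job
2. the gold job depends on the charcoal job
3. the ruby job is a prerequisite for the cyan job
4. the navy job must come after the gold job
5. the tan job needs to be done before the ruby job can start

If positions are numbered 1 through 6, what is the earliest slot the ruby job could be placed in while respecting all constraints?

3

Working backwards through the constraints from the ruby job, its full set of required predecessors is the charcoal job, the tan job — 2 of them.
With 2 mandatory predecessors, the earliest the ruby job can sit is position 2+1 = 3, and placing just those 2 first achieves it.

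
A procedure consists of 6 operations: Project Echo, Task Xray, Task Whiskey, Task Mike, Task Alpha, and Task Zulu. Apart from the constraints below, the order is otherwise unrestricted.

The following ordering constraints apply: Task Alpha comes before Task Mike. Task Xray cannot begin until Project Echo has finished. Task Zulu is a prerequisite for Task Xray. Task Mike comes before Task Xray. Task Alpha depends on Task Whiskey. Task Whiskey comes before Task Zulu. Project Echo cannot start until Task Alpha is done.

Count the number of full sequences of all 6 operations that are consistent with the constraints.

Task Whiskey is the only operation with nothing required before it, so every ordering starts there.
Enumerating by repeatedly choosing an available operation (one whose prerequisites are all placed) gives 8 distinct complete orderings.

8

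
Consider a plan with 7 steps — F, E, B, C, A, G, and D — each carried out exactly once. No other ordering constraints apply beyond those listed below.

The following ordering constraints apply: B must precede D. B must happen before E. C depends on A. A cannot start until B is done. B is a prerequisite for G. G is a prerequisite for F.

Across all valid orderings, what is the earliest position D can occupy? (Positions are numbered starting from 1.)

2

Working backwards through the constraints from D, its only required predecessor is B.
With 1 mandatory predecessor, the earliest D can sit is position 1+1 = 2, and placing just that one first achieves it.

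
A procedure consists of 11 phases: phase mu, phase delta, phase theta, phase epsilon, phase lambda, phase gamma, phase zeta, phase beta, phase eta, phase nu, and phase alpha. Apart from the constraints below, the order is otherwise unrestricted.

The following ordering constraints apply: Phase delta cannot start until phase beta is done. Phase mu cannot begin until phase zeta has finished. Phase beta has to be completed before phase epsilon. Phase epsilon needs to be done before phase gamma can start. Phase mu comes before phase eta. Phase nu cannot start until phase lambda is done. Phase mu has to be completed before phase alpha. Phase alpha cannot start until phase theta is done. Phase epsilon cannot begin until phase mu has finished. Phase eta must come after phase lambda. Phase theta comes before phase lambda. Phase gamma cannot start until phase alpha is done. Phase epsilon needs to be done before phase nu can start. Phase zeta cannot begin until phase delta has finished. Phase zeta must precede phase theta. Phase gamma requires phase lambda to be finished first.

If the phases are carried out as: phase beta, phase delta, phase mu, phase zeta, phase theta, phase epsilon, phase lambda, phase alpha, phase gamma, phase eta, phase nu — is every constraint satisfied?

No

The sequence places phase mu ahead of phase zeta.
But one of the constraints requires phase zeta before phase mu, so this ordering violates it.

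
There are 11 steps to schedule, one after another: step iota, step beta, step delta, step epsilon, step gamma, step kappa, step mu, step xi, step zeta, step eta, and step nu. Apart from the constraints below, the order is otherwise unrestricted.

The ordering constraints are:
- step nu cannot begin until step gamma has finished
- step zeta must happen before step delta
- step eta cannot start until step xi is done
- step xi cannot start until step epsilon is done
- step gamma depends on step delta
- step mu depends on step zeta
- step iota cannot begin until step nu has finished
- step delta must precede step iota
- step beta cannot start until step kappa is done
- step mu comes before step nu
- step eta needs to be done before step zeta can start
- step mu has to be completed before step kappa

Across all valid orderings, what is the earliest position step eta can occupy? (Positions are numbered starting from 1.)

Every step that must precede step eta has to come before it. Tracing all chains that end at step eta, those steps are: step epsilon, step xi — 2 in total.
So at minimum 2 steps come before step eta, putting step eta no earlier than position 3. That position is achievable by scheduling exactly those predecessors first.

3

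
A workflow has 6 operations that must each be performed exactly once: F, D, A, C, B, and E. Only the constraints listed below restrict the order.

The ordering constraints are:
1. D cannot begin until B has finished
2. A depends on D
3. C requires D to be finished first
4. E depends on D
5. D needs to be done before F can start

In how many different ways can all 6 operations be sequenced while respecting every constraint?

24

Only B has no prerequisites, so it must go first.
Systematically extending each partial ordering one operation at a time and counting, there are 24 complete orderings.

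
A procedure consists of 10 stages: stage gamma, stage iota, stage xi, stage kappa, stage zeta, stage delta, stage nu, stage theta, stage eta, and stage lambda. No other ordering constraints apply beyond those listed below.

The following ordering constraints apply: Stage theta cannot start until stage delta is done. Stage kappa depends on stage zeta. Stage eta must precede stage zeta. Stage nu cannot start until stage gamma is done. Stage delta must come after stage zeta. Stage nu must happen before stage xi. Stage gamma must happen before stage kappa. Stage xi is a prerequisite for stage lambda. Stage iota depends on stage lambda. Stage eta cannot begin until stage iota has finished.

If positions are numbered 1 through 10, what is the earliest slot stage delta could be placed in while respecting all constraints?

Working backwards through the constraints from stage delta, its full set of required predecessors is stage gamma, stage iota, stage xi, stage zeta, stage nu, stage eta, stage lambda — 7 of them.
With 7 mandatory predecessors, the earliest stage delta can sit is position 7+1 = 8, and placing just those 7 first achieves it.

8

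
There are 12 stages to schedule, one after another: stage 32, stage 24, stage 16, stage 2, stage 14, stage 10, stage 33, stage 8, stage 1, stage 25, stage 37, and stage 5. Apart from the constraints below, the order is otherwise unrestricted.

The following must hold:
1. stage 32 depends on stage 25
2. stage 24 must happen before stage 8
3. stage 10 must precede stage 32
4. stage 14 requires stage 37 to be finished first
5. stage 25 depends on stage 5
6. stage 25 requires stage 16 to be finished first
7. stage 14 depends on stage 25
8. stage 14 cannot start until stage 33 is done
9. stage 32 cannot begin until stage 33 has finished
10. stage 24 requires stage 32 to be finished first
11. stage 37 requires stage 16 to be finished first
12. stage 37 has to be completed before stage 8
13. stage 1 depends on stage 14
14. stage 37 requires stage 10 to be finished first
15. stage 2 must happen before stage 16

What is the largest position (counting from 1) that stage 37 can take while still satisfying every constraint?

9

Following every chain forward from stage 37, the stages that must come later are stage 14, stage 8, stage 1 — 3 of them.
So at least 3 stages follow stage 37, putting stage 37 no later than position 9. That position is achievable by scheduling everything else first.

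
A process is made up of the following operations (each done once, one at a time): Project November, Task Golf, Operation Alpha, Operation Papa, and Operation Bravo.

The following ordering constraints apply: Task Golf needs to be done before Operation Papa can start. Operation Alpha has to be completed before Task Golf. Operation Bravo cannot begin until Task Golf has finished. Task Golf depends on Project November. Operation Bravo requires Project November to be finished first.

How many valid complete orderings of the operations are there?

2 operations have no prerequisites (Project November, Operation Alpha), so any of them could come first.
Systematically extending each partial ordering one operation at a time and counting, there are 4 complete orderings.

4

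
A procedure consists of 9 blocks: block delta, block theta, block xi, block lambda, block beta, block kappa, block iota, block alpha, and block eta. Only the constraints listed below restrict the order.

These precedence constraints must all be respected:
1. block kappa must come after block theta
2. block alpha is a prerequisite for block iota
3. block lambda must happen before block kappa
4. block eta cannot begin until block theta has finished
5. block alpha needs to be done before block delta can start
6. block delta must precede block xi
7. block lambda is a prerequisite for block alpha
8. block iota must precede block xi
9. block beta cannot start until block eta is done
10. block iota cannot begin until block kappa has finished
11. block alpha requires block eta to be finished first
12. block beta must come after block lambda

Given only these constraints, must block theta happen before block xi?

Chaining the stated constraints: block theta → block kappa → block iota → block xi.
So block theta must precede block xi in any valid ordering.

Yes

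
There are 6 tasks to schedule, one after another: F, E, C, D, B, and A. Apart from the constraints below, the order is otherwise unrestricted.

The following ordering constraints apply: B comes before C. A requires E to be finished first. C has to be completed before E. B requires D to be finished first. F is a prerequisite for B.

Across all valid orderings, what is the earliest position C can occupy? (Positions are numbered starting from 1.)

4

Working backwards through the constraints from C, its full set of required predecessors is F, D, B — 3 of them.
With 3 mandatory predecessors, the earliest C can sit is position 3+1 = 4, and placing just those 3 first achieves it.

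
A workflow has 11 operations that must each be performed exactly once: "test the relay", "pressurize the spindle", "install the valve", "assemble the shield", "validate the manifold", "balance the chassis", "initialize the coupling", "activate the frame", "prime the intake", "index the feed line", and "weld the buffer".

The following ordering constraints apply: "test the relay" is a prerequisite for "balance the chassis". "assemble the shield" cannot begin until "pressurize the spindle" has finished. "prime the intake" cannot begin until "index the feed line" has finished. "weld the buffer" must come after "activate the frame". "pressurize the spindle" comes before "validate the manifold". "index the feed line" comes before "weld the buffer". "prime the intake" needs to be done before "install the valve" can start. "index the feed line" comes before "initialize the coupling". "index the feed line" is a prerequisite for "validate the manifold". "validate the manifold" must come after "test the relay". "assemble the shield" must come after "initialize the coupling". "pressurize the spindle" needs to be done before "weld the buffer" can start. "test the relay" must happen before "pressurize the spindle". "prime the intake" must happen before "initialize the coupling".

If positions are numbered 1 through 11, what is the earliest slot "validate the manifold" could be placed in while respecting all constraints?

4

The operations that are forced before "validate the manifold", directly or transitively, are "test the relay", "pressurize the spindle", "index the feed line". That's 3 operations.
With 3 mandatory predecessors, the earliest "validate the manifold" can sit is position 3+1 = 4, and placing just those 3 first achieves it.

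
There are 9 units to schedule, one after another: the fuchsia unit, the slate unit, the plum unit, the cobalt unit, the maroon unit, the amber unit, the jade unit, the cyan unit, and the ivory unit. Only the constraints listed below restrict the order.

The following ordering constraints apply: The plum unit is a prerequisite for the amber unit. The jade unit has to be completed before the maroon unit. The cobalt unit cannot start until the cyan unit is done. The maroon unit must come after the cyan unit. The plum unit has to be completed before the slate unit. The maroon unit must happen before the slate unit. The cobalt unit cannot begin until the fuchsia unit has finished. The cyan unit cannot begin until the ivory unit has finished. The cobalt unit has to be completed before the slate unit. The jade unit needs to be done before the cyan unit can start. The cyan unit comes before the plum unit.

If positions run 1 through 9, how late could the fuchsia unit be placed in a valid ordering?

Following every chain forward from the fuchsia unit, the units that must come later are the slate unit, the cobalt unit — 2 of them.
So at least 2 units follow the fuchsia unit, putting the fuchsia unit no later than position 7. That position is achievable by scheduling everything else first.

7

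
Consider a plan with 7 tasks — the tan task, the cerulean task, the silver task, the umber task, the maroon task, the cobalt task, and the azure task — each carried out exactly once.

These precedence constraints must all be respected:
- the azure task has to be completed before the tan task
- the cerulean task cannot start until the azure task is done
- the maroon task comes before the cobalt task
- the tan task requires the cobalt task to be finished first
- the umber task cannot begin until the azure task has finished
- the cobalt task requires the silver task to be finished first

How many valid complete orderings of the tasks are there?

136

The tasks with no prerequisites are the silver task, the maroon task, the azure task; any of them can be placed first.
Enumerating by repeatedly choosing an available task (one whose prerequisites are all placed) gives 136 distinct complete orderings.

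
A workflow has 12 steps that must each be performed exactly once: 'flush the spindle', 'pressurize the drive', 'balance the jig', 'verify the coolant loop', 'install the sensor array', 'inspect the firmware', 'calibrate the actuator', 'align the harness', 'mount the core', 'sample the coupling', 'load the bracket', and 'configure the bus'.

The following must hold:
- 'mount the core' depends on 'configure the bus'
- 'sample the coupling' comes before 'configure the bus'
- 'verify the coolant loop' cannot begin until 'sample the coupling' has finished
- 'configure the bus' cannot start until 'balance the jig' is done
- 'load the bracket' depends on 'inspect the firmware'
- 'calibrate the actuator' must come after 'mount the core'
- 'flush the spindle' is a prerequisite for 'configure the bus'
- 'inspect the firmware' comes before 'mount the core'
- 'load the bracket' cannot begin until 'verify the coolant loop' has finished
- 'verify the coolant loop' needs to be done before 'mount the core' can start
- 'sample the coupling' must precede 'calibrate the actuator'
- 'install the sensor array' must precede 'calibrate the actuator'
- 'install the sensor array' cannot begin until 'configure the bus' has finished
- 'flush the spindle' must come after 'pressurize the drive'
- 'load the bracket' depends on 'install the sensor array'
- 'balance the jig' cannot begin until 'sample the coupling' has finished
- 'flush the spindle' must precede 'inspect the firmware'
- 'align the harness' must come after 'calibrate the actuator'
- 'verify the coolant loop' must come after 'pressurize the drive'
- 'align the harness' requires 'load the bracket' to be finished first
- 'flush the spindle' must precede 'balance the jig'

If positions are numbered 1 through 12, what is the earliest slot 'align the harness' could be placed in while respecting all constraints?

12

Working backwards through the constraints from 'align the harness', its full set of required predecessors is 'flush the spindle', 'pressurize the drive', 'balance the jig', 'verify the coolant loop', 'install the sensor array', 'inspect the firmware', 'calibrate the actuator', 'mount the core', 'sample the coupling', 'load the bracket', 'configure the bus' — 11 of them.
So at minimum 11 steps come before 'align the harness', putting 'align the harness' no earlier than position 12. That position is achievable by scheduling exactly those predecessors first.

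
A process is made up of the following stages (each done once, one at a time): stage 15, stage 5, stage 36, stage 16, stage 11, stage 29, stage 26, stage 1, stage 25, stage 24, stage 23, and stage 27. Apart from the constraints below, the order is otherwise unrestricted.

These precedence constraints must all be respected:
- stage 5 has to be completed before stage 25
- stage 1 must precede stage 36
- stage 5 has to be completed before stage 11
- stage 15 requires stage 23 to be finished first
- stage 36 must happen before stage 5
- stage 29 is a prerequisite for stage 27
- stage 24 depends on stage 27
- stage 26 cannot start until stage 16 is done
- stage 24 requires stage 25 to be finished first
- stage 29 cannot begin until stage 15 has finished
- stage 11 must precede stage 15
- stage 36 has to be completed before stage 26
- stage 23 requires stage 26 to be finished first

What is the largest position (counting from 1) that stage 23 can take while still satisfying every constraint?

Following every chain forward from stage 23, the stages that must come later are stage 15, stage 29, stage 24, stage 27 — 4 of them.
With 4 mandatory successors out of 12 stages total, the latest slot for stage 23 is 12−4 = 8, and it's reachable by doing all non-successors before stage 23.

8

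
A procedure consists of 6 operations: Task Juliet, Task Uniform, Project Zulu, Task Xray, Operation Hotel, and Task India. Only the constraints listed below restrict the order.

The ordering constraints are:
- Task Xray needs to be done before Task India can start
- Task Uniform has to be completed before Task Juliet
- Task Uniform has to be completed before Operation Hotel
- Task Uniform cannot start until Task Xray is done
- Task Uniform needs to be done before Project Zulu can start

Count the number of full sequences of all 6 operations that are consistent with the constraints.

30

Task Xray is the only operation with nothing required before it, so every ordering starts there.
Enumerating by repeatedly choosing an available operation (one whose prerequisites are all placed) gives 30 distinct complete orderings.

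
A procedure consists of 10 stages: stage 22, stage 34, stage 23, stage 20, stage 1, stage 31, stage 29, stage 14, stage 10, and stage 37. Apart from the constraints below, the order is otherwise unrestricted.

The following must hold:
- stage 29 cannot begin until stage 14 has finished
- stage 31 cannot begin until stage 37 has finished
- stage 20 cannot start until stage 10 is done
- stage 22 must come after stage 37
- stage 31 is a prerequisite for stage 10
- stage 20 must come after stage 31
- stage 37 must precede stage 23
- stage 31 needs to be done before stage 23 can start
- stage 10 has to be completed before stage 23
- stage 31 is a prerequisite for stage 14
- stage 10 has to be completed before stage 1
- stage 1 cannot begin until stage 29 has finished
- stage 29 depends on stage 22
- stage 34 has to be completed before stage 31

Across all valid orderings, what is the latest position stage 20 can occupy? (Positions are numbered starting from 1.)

No constraint forces any stage after stage 20, so it can be placed last, in position 10.

10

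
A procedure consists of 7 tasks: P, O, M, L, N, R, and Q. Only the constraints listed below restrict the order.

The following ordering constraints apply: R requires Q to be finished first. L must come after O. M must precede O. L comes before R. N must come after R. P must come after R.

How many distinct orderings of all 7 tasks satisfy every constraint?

2 tasks have no prerequisites (M, Q), so any of them could come first.
Systematically extending each partial ordering one task at a time and counting, there are 8 complete orderings.

8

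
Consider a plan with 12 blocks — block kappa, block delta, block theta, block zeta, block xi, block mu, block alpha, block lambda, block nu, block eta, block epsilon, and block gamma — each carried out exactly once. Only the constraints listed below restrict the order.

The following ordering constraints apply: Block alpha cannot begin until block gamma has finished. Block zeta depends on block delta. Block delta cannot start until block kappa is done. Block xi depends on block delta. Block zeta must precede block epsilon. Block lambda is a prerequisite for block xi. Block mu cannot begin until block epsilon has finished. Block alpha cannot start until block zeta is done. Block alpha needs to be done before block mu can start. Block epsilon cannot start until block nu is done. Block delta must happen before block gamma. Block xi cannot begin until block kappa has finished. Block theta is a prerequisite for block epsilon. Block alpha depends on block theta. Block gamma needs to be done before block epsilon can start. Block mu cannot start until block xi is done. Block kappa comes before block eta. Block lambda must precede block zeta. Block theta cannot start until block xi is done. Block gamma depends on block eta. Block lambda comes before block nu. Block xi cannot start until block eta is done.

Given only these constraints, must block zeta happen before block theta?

Nothing in the constraints links block zeta and block theta; they are unordered relative to each other.
There exist valid orderings with block theta before block zeta, so block zeta is not required to come first.

No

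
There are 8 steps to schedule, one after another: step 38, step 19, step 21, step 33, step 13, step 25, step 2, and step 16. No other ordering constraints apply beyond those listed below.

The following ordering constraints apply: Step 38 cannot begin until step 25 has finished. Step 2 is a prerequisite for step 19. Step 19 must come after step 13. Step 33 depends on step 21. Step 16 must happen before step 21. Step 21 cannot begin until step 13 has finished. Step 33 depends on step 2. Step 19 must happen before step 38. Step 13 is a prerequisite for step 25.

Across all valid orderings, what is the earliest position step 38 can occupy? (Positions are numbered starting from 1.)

5

Every step that must precede step 38 has to come before it. Tracing all chains that end at step 38, those steps are: step 19, step 13, step 25, step 2 — 4 in total.
So at minimum 4 steps come before step 38, putting step 38 no earlier than position 5. That position is achievable by scheduling exactly those predecessors first.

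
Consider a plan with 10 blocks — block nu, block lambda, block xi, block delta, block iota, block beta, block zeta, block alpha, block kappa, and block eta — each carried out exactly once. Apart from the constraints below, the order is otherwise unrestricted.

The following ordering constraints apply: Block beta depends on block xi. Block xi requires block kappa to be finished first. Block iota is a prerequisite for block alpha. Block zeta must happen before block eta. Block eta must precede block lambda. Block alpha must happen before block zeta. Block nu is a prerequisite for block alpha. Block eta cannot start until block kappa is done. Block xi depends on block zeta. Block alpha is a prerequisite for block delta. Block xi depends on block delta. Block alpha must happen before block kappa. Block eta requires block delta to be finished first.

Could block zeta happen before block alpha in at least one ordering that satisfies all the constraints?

The constraints give a chain block alpha → block zeta, which forces block alpha before block zeta.
So no valid ordering can have block zeta before block alpha.

No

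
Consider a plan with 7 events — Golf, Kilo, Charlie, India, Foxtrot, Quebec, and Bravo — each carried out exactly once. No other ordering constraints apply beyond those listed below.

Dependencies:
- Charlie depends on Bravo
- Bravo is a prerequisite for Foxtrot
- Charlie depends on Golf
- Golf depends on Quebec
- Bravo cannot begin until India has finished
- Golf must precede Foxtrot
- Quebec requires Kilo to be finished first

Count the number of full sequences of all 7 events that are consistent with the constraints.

20

The events with no prerequisites are Kilo, India; any of them can be placed first.
Systematically extending each partial ordering one event at a time and counting, there are 20 complete orderings.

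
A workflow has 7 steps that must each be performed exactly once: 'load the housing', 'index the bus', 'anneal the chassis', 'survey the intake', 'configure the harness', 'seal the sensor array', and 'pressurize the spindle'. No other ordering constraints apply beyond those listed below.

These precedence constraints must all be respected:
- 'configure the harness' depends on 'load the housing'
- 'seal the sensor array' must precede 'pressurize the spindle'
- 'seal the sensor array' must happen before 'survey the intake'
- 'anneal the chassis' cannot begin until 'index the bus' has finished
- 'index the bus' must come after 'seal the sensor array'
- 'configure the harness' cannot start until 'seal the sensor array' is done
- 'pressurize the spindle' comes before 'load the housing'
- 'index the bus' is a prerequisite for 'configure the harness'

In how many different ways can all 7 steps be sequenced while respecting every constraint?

Only 'seal the sensor array' has no prerequisites, so it must go first.
Systematically extending each partial ordering one step at a time and counting, there are 54 complete orderings.

54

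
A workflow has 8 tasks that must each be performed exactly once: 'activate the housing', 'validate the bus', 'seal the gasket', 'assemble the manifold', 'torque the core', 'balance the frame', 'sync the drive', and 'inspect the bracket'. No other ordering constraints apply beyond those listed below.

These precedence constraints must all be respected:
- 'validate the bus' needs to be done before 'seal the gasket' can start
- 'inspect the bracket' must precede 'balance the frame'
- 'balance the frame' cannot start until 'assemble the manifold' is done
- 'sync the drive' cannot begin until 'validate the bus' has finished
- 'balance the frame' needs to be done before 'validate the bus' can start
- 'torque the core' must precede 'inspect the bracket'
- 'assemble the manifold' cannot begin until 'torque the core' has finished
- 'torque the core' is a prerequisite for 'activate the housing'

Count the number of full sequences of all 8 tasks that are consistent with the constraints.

28

'torque the core' is the only task with nothing required before it, so every ordering starts there.
Enumerating by repeatedly choosing an available task (one whose prerequisites are all placed) gives 28 distinct complete orderings.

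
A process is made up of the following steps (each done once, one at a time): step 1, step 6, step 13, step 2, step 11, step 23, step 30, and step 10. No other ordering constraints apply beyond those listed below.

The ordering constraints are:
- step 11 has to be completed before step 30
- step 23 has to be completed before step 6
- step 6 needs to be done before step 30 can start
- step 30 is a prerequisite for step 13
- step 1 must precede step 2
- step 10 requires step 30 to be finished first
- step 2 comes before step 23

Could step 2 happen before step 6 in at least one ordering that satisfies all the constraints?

Yes

Every valid ordering already has step 2 before step 6 (the constraints require it), so in particular at least one does.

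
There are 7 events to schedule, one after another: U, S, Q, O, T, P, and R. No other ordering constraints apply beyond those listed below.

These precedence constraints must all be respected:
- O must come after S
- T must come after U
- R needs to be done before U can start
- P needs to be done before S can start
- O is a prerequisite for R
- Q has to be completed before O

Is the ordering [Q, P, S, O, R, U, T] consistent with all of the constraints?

Yes

Going through the constraints one by one, each required predecessor appears earlier in the sequence than its dependent — e.g. Q (position 1) is before O (position 4), as required.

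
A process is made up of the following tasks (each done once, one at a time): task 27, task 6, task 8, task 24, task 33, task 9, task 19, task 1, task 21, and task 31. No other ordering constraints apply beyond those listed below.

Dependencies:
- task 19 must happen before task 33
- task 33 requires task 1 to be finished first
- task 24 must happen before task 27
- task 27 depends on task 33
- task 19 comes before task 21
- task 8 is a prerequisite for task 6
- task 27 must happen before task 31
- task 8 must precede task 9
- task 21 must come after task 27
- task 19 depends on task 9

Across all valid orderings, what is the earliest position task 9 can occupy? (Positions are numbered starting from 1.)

Working backwards through the constraints from task 9, its only required predecessor is task 8.
So at minimum 1 task comes before task 9, putting task 9 no earlier than position 2. That position is achievable by scheduling exactly that predecessor first.

2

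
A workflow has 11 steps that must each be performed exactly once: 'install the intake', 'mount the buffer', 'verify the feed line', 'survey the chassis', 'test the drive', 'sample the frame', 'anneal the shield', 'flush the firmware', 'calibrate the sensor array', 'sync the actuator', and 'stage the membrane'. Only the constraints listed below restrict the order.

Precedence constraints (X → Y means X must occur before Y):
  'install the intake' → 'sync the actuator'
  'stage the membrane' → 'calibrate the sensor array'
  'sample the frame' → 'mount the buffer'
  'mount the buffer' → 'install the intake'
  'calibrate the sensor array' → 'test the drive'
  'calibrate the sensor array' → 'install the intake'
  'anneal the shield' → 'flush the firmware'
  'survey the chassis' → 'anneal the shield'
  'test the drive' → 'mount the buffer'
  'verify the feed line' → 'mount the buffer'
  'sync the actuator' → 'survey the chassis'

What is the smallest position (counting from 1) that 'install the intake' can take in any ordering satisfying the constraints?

7

Working backwards through the constraints from 'install the intake', its full set of required predecessors is 'mount the buffer', 'verify the feed line', 'test the drive', 'sample the frame', 'calibrate the sensor array', 'stage the membrane' — 6 of them.
With 6 mandatory predecessors, the earliest 'install the intake' can sit is position 6+1 = 7, and placing just those 6 first achieves it.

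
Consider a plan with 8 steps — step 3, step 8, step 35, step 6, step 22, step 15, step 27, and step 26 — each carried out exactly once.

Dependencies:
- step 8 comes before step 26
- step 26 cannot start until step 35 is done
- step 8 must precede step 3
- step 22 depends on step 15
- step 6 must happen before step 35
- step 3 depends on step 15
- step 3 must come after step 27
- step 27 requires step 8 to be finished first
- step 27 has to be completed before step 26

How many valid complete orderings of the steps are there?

396

3 steps have no prerequisites (step 8, step 6, step 15), so any of them could come first.
Counting all ways to extend the partial order to a total order gives 396.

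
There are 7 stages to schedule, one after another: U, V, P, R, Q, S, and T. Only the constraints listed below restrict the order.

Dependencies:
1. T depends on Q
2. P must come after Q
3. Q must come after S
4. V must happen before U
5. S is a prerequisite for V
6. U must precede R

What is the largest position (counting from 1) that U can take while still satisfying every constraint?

The only stage forced after U (directly or by a chain) is R.
So at least 1 stage follows U, putting U no later than position 6. That position is achievable by scheduling everything else first.

6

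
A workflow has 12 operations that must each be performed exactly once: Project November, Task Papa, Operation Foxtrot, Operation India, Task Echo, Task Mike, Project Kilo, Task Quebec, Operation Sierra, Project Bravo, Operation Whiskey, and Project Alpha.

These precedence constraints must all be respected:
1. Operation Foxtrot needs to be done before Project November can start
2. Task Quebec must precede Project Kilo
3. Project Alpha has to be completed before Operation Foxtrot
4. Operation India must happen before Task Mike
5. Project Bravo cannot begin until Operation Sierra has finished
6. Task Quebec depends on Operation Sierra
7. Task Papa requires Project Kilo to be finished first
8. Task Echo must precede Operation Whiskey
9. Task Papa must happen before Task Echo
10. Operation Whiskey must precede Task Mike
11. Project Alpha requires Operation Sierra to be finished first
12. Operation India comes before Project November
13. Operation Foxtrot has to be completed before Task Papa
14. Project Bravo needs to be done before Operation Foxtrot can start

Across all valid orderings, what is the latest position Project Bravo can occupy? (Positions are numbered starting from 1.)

6

The operations that are forced after Project Bravo, directly or by a chain of constraints, are Project November, Task Papa, Operation Foxtrot, Task Echo, Task Mike, Operation Whiskey. That's 6 operations.
With 6 mandatory successors out of 12 operations total, the latest slot for Project Bravo is 12−6 = 6, and it's reachable by doing all non-successors before Project Bravo.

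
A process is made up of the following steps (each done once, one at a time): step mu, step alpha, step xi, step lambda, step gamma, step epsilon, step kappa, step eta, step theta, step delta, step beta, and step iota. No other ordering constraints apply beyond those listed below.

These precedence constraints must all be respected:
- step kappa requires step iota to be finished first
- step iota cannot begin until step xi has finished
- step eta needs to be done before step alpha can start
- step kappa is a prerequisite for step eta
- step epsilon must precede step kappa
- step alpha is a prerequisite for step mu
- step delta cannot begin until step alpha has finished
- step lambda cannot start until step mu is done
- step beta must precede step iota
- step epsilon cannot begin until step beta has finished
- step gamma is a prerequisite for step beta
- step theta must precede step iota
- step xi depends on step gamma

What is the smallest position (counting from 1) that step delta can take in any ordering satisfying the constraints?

10

Working backwards through the constraints from step delta, its full set of required predecessors is step alpha, step xi, step gamma, step epsilon, step kappa, step eta, step theta, step beta, step iota — 9 of them.
So at minimum 9 steps come before step delta, putting step delta no earlier than position 10. That position is achievable by scheduling exactly those predecessors first.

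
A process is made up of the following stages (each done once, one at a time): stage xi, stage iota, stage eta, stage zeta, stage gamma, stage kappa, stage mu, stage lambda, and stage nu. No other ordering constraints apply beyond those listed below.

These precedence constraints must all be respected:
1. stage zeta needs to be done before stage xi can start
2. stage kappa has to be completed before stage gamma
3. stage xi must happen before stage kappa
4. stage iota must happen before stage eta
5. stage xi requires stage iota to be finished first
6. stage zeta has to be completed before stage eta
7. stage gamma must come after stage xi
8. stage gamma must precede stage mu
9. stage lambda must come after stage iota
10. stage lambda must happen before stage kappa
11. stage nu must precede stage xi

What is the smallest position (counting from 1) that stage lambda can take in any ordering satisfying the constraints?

Working backwards through the constraints from stage lambda, its only required predecessor is stage iota.
So at minimum 1 stage comes before stage lambda, putting stage lambda no earlier than position 2. That position is achievable by scheduling exactly that predecessor first.

2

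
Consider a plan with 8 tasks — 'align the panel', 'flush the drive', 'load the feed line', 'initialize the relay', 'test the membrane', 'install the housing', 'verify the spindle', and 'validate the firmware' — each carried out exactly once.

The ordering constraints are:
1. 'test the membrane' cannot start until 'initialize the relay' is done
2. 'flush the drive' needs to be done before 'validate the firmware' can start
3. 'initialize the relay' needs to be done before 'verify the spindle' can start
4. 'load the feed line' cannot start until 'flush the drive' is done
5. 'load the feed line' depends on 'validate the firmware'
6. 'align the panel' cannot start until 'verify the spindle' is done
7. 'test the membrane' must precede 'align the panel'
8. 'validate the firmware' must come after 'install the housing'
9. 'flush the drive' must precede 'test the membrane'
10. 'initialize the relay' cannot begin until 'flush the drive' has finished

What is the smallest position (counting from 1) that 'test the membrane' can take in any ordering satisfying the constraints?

Every task that must precede 'test the membrane' has to come before it. Tracing all chains that end at 'test the membrane', those tasks are: 'flush the drive', 'initialize the relay' — 2 in total.
So at minimum 2 tasks come before 'test the membrane', putting 'test the membrane' no earlier than position 3. That position is achievable by scheduling exactly those predecessors first.

3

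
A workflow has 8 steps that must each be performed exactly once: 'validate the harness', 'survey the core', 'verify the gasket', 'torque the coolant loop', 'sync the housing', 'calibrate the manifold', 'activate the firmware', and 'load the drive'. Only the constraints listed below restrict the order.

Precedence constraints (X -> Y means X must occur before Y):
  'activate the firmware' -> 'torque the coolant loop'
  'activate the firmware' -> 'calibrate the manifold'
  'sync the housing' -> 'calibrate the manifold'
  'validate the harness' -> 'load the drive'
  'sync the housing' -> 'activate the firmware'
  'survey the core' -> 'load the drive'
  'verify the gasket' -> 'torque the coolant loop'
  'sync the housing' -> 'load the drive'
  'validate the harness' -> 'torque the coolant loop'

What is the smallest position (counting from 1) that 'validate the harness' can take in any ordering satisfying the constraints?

1

No constraint forces any other step before 'validate the harness', so it can be placed first.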